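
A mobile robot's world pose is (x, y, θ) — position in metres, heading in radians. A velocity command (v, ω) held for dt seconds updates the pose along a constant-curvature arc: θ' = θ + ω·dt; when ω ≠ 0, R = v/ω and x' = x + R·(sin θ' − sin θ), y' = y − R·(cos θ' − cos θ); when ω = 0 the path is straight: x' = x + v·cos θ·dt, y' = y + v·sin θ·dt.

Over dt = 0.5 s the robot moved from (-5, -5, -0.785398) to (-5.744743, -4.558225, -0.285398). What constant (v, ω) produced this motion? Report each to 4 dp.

v = -1.7500, ω = 1.0000

Δθ = -0.285398 − -0.785398 = 0.500000
ω = Δθ/dt = 0.500000/0.5 = 1.0000
R = Δx/(sin θ' − sin θ) = -1.7500
v = R·ω = -1.7500·1.0000 = -1.7500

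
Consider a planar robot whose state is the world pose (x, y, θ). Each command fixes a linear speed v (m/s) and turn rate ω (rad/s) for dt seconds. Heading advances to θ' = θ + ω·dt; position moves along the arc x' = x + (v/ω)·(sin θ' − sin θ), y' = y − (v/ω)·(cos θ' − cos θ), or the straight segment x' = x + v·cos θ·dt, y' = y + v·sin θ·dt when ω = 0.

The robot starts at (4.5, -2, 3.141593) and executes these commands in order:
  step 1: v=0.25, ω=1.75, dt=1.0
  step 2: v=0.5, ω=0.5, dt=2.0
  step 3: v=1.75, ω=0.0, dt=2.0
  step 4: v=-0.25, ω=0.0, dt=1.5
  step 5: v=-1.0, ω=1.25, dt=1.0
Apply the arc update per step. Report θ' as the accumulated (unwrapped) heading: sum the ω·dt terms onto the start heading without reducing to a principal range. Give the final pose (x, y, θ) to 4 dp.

(6.9394, -4.3236, 7.1416)

step 1: θ'=4.8916 (R=0.1429) → pose (4.3594, -2.1683, 4.8916)
step 2: θ'=5.8916 (R=1.0000) → pose (4.9618, -2.9144, 5.8916)
step 3: θ'=5.8916 (straight) → pose (8.1968, -4.2502, 5.8916)
step 4: θ'=5.8916 (straight) → pose (7.8502, -4.1071, 5.8916)
step 5: θ'=7.1416 (R=-0.8000) → pose (6.9394, -4.3236, 7.1416)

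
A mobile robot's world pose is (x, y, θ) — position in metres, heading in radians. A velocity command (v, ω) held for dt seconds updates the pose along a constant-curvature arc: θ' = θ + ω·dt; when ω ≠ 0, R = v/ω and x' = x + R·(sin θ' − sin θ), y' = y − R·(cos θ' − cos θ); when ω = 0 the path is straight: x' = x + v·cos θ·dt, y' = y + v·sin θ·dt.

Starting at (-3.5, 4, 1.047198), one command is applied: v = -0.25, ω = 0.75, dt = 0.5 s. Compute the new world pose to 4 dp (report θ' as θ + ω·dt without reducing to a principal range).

(-3.5410, 3.8827, 1.4222)

θ' = 1.0472 + 0.75·0.5 = 1.4222
R = v/ω = -0.25/0.75 = -0.3333
x' = -3.5 + -0.3333·(sin 1.4222 − sin 1.0472) = -3.5410
y' = 4 − -0.3333·(cos 1.4222 − cos 1.0472) = 3.8827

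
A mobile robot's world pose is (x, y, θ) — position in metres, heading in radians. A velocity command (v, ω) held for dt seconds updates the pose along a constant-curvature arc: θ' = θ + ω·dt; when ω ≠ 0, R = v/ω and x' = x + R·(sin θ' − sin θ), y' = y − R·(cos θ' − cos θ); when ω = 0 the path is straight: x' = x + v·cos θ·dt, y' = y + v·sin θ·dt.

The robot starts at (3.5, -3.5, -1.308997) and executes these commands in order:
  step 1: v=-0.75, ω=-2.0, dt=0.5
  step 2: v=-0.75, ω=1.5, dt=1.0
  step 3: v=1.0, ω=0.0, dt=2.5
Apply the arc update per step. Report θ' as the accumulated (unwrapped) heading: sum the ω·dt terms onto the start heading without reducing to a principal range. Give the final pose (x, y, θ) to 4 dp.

(5.3024, -4.2780, -0.8090)

step 1: θ'=-2.3090 (R=0.3750) → pose (3.5848, -3.1506, -2.3090)
step 2: θ'=-0.8090 (R=-0.5000) → pose (3.5768, -2.4690, -0.8090)
step 3: θ'=-0.8090 (straight) → pose (5.3024, -4.2780, -0.8090)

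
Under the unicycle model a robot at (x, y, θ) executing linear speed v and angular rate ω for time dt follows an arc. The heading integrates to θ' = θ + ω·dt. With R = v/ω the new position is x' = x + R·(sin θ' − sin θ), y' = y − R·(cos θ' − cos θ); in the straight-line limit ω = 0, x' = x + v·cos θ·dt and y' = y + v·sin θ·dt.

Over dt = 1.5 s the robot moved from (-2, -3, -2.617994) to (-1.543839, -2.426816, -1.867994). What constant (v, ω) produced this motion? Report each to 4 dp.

Δθ = -1.867994 − -2.617994 = 0.750000
ω = Δθ/dt = 0.750000/1.5 = 0.5000
R = −Δy/(cos θ' − cos θ) = -1.0000
v = R·ω = -1.0000·0.5000 = -0.5000

v = -0.5000, ω = 0.5000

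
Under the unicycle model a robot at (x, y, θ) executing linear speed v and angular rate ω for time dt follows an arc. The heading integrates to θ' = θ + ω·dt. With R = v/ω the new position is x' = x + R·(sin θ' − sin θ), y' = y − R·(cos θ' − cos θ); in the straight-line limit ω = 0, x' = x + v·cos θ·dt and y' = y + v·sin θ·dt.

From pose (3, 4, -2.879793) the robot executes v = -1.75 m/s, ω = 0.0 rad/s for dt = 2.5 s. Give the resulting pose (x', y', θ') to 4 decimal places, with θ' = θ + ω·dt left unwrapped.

θ' = -2.8798 + 0.0·2.5 = -2.8798
ω = 0 → straight: x' = 3 + -1.75·cos(-2.8798)·2.5 = 7.2259
y' = 4 + -1.75·sin(-2.8798)·2.5 = 5.1323

(7.2259, 5.1323, -2.8798)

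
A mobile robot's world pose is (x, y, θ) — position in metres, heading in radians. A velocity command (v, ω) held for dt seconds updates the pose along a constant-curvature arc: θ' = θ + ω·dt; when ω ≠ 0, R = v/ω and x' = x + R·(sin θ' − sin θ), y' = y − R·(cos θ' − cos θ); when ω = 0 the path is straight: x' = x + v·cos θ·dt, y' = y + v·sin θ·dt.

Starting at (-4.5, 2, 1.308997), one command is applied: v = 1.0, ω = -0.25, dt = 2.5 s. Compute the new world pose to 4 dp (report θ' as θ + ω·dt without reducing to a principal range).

θ' = 1.3090 + -0.25·2.5 = 0.6840
R = v/ω = 1.0/-0.25 = -4.0000
x' = -4.5 + -4.0000·(sin 0.6840 − sin 1.3090) = -3.1639
y' = 2 − -4.0000·(cos 0.6840 − cos 1.3090) = 4.0649

(-3.1639, 4.0649, 0.6840)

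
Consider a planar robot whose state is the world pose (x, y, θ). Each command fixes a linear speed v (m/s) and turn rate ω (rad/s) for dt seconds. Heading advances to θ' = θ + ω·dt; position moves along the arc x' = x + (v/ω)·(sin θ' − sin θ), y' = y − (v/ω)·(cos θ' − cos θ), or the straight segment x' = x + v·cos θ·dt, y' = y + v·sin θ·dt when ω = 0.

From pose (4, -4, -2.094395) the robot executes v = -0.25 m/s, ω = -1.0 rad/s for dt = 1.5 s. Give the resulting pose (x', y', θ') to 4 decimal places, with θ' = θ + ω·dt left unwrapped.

(4.3259, -3.9002, -3.5944)

θ' = -2.0944 + -1.0·1.5 = -3.5944
R = v/ω = -0.25/-1.0 = 0.2500
x' = 4 + 0.2500·(sin -3.5944 − sin -2.0944) = 4.3259
y' = -4 − 0.2500·(cos -3.5944 − cos -2.0944) = -3.9002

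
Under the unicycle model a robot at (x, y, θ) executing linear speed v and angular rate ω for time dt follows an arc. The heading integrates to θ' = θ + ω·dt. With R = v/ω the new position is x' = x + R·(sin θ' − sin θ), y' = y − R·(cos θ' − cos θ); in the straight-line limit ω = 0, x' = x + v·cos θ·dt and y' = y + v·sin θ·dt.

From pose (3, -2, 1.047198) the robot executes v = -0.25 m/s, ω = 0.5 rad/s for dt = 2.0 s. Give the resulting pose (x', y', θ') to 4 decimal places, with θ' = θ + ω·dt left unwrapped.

θ' = 1.0472 + 0.5·2.0 = 2.0472
R = v/ω = -0.25/0.5 = -0.5000
x' = 3 + -0.5000·(sin 2.0472 − sin 1.0472) = 2.9887
y' = -2 − -0.5000·(cos 2.0472 − cos 1.0472) = -2.4793

(2.9887, -2.4793, 2.0472)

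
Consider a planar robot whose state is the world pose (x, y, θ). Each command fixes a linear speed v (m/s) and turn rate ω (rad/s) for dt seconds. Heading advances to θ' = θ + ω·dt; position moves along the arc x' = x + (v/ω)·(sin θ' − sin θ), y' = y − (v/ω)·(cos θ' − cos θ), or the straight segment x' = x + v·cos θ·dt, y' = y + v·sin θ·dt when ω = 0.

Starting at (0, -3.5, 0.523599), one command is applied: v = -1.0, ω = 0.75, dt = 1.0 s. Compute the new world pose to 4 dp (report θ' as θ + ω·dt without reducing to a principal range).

θ' = 0.5236 + 0.75·1.0 = 1.2736
R = v/ω = -1.0/0.75 = -1.3333
x' = 0 + -1.3333·(sin 1.2736 − sin 0.5236) = -0.6082
y' = -3.5 − -1.3333·(cos 1.2736 − cos 0.5236) = -4.2642

(-0.6082, -4.2642, 1.2736)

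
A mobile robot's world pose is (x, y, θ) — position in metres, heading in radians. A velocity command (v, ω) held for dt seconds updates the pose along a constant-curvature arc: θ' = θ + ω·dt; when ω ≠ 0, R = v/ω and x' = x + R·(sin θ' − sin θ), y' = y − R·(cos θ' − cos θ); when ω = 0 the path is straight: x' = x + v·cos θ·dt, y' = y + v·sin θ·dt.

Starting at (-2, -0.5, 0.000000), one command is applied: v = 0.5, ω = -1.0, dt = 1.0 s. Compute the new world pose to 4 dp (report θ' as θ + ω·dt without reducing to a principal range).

θ' = 0.0000 + -1.0·1.0 = -1.0000
R = v/ω = 0.5/-1.0 = -0.5000
x' = -2 + -0.5000·(sin -1.0000 − sin 0.0000) = -1.5793
y' = -0.5 − -0.5000·(cos -1.0000 − cos 0.0000) = -0.7298

(-1.5793, -0.7298, -1.0000)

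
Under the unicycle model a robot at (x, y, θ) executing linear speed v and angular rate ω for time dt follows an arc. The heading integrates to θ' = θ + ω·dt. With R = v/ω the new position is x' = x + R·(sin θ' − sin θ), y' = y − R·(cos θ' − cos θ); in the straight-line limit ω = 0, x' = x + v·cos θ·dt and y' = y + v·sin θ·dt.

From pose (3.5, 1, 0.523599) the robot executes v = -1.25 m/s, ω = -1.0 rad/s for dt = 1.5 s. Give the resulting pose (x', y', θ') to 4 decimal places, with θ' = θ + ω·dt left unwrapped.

θ' = 0.5236 + -1.0·1.5 = -0.9764
R = v/ω = -1.25/-1.0 = 1.2500
x' = 3.5 + 1.2500·(sin -0.9764 − sin 0.5236) = 1.8394
y' = 1 − 1.2500·(cos -0.9764 − cos 0.5236) = 1.3825

(1.8394, 1.3825, -0.9764)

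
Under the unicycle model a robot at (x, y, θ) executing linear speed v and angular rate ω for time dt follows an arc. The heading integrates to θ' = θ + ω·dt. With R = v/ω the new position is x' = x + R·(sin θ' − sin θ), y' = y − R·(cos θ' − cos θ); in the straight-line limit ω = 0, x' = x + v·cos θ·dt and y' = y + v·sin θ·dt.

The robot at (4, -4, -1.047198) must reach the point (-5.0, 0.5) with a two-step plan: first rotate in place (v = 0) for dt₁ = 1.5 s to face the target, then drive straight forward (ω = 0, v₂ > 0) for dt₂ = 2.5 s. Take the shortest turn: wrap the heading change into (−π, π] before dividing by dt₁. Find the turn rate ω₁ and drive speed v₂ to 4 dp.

ω₁ = -1.7054, v₂ = 4.0249

heading to target = atan2(0.5−-4, -5−4) = 2.6779
Δθ = wrap(2.6779 − -1.0472) = -2.5580; ω₁ = Δθ/dt₁ = -1.7054
distance = √((-5−4)² + (0.5−-4)²) = 10.0623; v₂ = distance/dt₂ = 4.0249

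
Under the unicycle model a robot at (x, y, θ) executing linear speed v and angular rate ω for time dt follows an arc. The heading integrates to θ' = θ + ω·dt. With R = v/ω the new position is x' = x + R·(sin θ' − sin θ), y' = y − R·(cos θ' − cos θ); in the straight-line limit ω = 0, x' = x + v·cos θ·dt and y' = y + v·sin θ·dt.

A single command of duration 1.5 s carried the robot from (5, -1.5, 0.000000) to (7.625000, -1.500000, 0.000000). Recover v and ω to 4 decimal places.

v = 1.7500, ω = 0.0000

Δθ = 0.000000 − 0.000000 = 0.000000
ω = Δθ/dt = 0.000000/1.5 = 0.0000
ω = 0 → v = (Δx·cos θ + Δy·sin θ)/dt = 1.7500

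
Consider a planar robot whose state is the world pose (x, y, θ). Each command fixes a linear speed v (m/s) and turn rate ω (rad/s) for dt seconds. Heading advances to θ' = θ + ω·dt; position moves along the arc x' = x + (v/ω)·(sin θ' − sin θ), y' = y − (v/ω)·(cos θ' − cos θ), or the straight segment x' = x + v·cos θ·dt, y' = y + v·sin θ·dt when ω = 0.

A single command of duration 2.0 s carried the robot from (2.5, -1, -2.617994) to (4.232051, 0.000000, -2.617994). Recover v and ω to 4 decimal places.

Δθ = -2.617994 − -2.617994 = 0.000000
ω = Δθ/dt = 0.000000/2.0 = 0.0000
ω = 0 → v = (Δx·cos θ + Δy·sin θ)/dt = -1.0000

v = -1.0000, ω = 0.0000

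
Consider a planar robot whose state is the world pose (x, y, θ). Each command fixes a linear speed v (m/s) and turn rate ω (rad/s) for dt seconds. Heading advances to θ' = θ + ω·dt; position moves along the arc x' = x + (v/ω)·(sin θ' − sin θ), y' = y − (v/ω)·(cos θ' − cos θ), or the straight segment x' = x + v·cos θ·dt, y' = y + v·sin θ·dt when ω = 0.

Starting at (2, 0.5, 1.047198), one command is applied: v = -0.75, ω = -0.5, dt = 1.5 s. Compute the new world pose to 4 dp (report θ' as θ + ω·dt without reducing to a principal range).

(1.1402, -0.1842, 0.2972)

θ' = 1.0472 + -0.5·1.5 = 0.2972
R = v/ω = -0.75/-0.5 = 1.5000
x' = 2 + 1.5000·(sin 0.2972 − sin 1.0472) = 1.1402
y' = 0.5 − 1.5000·(cos 0.2972 − cos 1.0472) = -0.1842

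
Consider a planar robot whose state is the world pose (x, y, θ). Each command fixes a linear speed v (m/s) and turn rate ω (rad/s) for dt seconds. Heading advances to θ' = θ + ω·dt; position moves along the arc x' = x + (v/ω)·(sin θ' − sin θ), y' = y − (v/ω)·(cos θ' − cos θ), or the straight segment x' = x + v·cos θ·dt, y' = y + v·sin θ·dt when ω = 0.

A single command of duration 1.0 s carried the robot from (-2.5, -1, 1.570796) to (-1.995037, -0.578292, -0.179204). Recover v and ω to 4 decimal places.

v = 0.7500, ω = -1.7500

Δθ = -0.179204 − 1.570796 = -1.750000
ω = Δθ/dt = -1.750000/1.0 = -1.7500
R = Δx/(sin θ' − sin θ) = -0.4286
v = R·ω = -0.4286·-1.7500 = 0.7500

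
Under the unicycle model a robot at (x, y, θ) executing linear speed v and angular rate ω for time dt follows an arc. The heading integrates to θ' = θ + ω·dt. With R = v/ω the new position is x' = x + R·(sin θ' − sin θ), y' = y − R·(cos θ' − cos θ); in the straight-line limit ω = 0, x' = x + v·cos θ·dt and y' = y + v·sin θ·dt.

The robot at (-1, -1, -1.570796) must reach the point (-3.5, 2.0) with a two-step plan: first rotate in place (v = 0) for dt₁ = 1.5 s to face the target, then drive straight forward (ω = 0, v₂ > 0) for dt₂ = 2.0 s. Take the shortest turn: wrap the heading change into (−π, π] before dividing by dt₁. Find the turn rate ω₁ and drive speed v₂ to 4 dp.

heading to target = atan2(2−-1, -3.5−-1) = 2.2655
Δθ = wrap(2.2655 − -1.5708) = -2.4469; ω₁ = Δθ/dt₁ = -1.6312
distance = √((-3.5−-1)² + (2−-1)²) = 3.9051; v₂ = distance/dt₂ = 1.9526

ω₁ = -1.6312, v₂ = 1.9526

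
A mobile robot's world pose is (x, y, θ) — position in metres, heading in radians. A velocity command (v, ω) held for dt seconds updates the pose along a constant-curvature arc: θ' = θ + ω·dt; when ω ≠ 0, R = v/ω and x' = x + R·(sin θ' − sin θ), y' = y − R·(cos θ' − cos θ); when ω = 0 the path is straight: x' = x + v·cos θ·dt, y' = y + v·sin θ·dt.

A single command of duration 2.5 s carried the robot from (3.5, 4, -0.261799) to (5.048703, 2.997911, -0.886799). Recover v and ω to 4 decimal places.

v = 0.7500, ω = -0.2500

Δθ = -0.886799 − -0.261799 = -0.625000
ω = Δθ/dt = -0.625000/2.5 = -0.2500
R = Δx/(sin θ' − sin θ) = -3.0000
v = R·ω = -3.0000·-0.2500 = 0.7500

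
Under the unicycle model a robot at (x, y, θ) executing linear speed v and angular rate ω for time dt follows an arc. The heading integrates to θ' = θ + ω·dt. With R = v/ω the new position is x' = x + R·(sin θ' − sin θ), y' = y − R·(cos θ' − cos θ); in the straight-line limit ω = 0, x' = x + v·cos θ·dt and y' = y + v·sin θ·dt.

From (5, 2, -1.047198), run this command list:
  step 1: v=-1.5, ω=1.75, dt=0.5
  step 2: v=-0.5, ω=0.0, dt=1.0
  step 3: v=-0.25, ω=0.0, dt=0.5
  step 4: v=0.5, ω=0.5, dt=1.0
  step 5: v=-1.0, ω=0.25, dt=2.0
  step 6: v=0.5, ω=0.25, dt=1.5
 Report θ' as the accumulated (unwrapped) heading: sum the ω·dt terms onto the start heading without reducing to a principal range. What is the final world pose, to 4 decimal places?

(3.0174, 2.1139, 1.2028)

step 1: θ'=-0.1722 (R=-0.8571) → pose (4.4046, 2.4159, -0.1722)
step 2: θ'=-0.1722 (straight) → pose (3.9120, 2.5016, -0.1722)
step 3: θ'=-0.1722 (straight) → pose (3.7888, 2.5230, -0.1722)
step 4: θ'=0.3278 (R=1.0000) → pose (4.2821, 2.5614, 0.3278)
step 5: θ'=0.8278 (R=-4.0000) → pose (2.6242, 1.4804, 0.8278)
step 6: θ'=1.2028 (R=2.0000) → pose (3.0174, 2.1139, 1.2028)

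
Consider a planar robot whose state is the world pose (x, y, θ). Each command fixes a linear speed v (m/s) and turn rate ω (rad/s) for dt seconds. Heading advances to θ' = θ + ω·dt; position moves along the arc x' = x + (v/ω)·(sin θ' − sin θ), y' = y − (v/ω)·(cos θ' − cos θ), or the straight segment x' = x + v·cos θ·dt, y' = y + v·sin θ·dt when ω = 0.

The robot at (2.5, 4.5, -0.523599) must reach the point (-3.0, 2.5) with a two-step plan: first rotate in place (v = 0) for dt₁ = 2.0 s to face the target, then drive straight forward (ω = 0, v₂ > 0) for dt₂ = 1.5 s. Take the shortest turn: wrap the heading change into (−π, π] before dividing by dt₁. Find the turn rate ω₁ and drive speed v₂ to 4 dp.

heading to target = atan2(2.5−4.5, -3−2.5) = -2.7928
Δθ = wrap(-2.7928 − -0.5236) = -2.2692; ω₁ = Δθ/dt₁ = -1.1346
distance = √((-3−2.5)² + (2.5−4.5)²) = 5.8523; v₂ = distance/dt₂ = 3.9016

ω₁ = -1.1346, v₂ = 3.9016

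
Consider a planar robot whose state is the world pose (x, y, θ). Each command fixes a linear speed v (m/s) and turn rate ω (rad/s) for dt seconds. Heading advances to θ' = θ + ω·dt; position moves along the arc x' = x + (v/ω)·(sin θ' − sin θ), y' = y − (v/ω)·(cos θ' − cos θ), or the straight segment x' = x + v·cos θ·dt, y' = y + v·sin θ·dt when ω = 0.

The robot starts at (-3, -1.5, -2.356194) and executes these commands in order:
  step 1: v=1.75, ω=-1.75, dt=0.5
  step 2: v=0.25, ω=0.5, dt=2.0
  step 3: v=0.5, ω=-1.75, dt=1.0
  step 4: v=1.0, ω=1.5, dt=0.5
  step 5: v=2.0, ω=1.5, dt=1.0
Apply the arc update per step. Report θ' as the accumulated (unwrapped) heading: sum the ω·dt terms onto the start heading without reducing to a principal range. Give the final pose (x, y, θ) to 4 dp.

step 1: θ'=-3.2312 (R=-1.0000) → pose (-3.7966, -1.7889, -3.2312)
step 2: θ'=-2.2312 (R=0.5000) → pose (-4.2362, -1.9802, -2.2312)
step 3: θ'=-3.9812 (R=-0.2857) → pose (-4.6745, -1.9957, -3.9812)
step 4: θ'=-3.2312 (R=0.6667) → pose (-5.1111, -1.7769, -3.2312)
step 5: θ'=-1.7312 (R=1.3333) → pose (-6.5466, -2.8919, -1.7312)

(-6.5466, -2.8919, -1.7312)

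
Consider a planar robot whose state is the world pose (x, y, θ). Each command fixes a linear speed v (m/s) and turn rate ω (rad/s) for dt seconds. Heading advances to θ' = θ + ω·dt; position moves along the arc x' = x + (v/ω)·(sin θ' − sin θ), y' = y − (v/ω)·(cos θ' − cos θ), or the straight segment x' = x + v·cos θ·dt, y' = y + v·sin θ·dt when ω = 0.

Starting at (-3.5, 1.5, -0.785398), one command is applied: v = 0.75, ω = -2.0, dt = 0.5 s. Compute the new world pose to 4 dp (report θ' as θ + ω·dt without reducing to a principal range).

(-3.3988, 1.1550, -1.7854)

θ' = -0.7854 + -2.0·0.5 = -1.7854
R = v/ω = 0.75/-2.0 = -0.3750
x' = -3.5 + -0.3750·(sin -1.7854 − sin -0.7854) = -3.3988
y' = 1.5 − -0.3750·(cos -1.7854 − cos -0.7854) = 1.1550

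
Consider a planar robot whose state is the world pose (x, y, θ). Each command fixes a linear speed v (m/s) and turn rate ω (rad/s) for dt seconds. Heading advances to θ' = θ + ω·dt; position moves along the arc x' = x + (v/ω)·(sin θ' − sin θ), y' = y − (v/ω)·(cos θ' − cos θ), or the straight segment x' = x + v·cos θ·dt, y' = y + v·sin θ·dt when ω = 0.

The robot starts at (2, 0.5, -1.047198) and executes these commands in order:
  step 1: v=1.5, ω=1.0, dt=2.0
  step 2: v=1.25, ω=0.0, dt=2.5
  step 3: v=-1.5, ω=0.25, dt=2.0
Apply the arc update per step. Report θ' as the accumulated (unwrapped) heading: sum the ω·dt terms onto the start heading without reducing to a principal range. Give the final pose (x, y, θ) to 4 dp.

step 1: θ'=0.9528 (R=1.5000) → pose (4.5216, 0.3809, 0.9528)
step 2: θ'=0.9528 (straight) → pose (6.3322, 2.9279, 0.9528)
step 3: θ'=1.4528 (R=-6.0000) → pose (5.2642, 0.1578, 1.4528)

(5.2642, 0.1578, 1.4528)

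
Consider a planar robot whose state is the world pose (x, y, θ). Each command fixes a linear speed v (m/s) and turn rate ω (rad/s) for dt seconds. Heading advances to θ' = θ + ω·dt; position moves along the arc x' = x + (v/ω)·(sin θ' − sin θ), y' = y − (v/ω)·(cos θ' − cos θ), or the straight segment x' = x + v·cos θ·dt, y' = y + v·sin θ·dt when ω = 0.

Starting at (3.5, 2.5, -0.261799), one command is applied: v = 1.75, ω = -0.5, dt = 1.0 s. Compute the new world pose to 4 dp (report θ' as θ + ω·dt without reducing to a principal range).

(5.0099, 1.6518, -0.7618)

θ' = -0.2618 + -0.5·1.0 = -0.7618
R = v/ω = 1.75/-0.5 = -3.5000
x' = 3.5 + -3.5000·(sin -0.7618 − sin -0.2618) = 5.0099
y' = 2.5 − -3.5000·(cos -0.7618 − cos -0.2618) = 1.6518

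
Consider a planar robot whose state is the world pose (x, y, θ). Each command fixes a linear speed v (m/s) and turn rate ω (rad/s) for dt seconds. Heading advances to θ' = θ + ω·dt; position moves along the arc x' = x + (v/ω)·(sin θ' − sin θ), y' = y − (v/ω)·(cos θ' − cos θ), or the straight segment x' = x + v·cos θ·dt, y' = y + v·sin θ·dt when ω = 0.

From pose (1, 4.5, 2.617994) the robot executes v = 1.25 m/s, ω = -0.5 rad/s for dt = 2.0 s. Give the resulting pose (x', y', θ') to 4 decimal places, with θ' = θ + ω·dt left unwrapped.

θ' = 2.6180 + -0.5·2.0 = 1.6180
R = v/ω = 1.25/-0.5 = -2.5000
x' = 1 + -2.5000·(sin 1.6180 − sin 2.6180) = -0.2472
y' = 4.5 − -2.5000·(cos 1.6180 − cos 2.6180) = 6.5471

(-0.2472, 6.5471, 1.6180)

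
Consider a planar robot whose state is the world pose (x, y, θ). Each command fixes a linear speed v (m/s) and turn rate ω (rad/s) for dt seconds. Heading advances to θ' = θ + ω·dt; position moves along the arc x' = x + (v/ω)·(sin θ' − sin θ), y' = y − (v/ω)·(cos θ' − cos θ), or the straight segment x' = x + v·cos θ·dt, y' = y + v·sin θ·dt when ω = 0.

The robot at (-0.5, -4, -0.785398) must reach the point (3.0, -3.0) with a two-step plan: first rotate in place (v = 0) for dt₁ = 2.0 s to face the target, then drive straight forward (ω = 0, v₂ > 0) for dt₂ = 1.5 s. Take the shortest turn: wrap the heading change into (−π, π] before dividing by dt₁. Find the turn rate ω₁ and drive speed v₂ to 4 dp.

ω₁ = 0.5318, v₂ = 2.4267

heading to target = atan2(-3−-4, 3−-0.5) = 0.2783
Δθ = wrap(0.2783 − -0.7854) = 1.0637; ω₁ = Δθ/dt₁ = 0.5318
distance = √((3−-0.5)² + (-3−-4)²) = 3.6401; v₂ = distance/dt₂ = 2.4267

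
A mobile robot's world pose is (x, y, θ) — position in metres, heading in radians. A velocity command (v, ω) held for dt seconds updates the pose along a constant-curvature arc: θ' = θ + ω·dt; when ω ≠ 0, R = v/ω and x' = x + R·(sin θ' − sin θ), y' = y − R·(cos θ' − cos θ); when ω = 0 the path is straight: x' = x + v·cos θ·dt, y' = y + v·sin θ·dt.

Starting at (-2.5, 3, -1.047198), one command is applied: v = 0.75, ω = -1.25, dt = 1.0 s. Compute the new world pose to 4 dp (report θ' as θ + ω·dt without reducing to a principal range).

θ' = -1.0472 + -1.25·1.0 = -2.2972
R = v/ω = 0.75/-1.25 = -0.6000
x' = -2.5 + -0.6000·(sin -2.2972 − sin -1.0472) = -2.5711
y' = 3 − -0.6000·(cos -2.2972 − cos -1.0472) = 2.3015

(-2.5711, 2.3015, -2.2972)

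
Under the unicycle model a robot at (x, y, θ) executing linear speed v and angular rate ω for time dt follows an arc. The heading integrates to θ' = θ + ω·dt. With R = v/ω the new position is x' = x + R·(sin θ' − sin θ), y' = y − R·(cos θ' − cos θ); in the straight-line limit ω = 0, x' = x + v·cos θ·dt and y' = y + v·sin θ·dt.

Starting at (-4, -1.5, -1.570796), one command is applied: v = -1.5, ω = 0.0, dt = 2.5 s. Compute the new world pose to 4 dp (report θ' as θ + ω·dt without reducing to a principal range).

(-4.0000, 2.2500, -1.5708)

θ' = -1.5708 + 0.0·2.5 = -1.5708
ω = 0 → straight: x' = -4 + -1.5·cos(-1.5708)·2.5 = -4.0000
y' = -1.5 + -1.5·sin(-1.5708)·2.5 = 2.2500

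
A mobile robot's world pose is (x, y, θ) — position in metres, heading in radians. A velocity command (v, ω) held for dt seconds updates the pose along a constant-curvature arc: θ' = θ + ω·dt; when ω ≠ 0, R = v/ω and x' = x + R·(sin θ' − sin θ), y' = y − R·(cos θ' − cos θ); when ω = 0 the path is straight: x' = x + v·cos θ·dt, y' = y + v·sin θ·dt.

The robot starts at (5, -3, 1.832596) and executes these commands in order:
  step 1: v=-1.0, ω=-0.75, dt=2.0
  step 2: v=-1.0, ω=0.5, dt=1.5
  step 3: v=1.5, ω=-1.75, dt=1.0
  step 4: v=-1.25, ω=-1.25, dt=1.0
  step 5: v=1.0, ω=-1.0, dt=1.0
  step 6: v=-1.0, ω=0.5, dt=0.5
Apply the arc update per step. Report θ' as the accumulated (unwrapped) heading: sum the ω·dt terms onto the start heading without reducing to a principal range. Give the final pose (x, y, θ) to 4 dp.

step 1: θ'=0.3326 (R=1.3333) → pose (4.1474, -4.6054, 0.3326)
step 2: θ'=1.0826 (R=-2.0000) → pose (3.0341, -5.5577, 1.0826)
step 3: θ'=-0.6674 (R=-0.8571) → pose (4.3216, -5.2865, -0.6674)
step 4: θ'=-1.9174 (R=1.0000) → pose (4.0000, -4.1613, -1.9174)
step 5: θ'=-2.9174 (R=-1.0000) → pose (3.2818, -4.7966, -2.9174)
step 6: θ'=-2.6674 (R=-2.0000) → pose (3.7504, -4.6260, -2.6674)

(3.7504, -4.6260, -2.6674)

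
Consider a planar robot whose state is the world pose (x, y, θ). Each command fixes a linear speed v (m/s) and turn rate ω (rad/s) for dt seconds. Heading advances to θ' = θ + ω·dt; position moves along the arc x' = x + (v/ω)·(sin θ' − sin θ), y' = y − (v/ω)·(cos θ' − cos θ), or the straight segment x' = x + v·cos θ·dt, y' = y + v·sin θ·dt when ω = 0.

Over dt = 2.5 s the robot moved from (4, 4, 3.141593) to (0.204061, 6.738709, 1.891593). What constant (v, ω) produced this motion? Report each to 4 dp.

Δθ = 1.891593 − 3.141593 = -1.250000
ω = Δθ/dt = -1.250000/2.5 = -0.5000
R = Δx/(sin θ' − sin θ) = -4.0000
v = R·ω = -4.0000·-0.5000 = 2.0000

v = 2.0000, ω = -0.5000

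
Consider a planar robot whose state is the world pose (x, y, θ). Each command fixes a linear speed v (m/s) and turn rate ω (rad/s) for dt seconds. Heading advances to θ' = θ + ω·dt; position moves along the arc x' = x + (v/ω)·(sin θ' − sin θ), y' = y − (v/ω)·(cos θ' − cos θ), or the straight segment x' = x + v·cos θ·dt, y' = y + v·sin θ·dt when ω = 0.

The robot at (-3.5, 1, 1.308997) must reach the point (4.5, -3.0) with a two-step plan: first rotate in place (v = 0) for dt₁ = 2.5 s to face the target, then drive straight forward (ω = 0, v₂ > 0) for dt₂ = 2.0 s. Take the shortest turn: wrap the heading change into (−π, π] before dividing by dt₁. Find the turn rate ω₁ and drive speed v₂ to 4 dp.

heading to target = atan2(-3−1, 4.5−-3.5) = -0.4636
Δθ = wrap(-0.4636 − 1.3090) = -1.7726; ω₁ = Δθ/dt₁ = -0.7091
distance = √((4.5−-3.5)² + (-3−1)²) = 8.9443; v₂ = distance/dt₂ = 4.4721

ω₁ = -0.7091, v₂ = 4.4721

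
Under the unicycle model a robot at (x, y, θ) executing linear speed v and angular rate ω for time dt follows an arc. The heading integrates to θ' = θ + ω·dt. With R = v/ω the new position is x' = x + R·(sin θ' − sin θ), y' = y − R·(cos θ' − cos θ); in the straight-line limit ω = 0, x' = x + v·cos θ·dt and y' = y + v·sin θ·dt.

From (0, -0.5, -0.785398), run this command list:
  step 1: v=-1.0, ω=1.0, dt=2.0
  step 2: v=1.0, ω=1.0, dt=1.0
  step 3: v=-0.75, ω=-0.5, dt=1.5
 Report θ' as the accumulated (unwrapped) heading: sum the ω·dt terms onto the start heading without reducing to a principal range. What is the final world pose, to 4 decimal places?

(-1.4899, -0.9688, 1.4646)

step 1: θ'=1.2146 (R=-1.0000) → pose (-1.6443, -0.8584, 1.2146)
step 2: θ'=2.2146 (R=1.0000) → pose (-1.7818, 0.0906, 2.2146)
step 3: θ'=1.4646 (R=1.5000) → pose (-1.4899, -0.9688, 1.4646)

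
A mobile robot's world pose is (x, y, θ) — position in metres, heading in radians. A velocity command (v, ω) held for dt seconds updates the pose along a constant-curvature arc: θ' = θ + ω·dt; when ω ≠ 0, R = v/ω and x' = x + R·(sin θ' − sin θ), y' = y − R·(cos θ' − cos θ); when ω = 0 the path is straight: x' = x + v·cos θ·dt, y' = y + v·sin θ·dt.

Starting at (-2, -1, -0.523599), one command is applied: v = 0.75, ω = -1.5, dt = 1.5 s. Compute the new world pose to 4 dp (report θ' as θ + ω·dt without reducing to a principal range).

θ' = -0.5236 + -1.5·1.5 = -2.7736
R = v/ω = 0.75/-1.5 = -0.5000
x' = -2 + -0.5000·(sin -2.7736 − sin -0.5236) = -2.0701
y' = -1 − -0.5000·(cos -2.7736 − cos -0.5236) = -1.8995

(-2.0701, -1.8995, -2.7736)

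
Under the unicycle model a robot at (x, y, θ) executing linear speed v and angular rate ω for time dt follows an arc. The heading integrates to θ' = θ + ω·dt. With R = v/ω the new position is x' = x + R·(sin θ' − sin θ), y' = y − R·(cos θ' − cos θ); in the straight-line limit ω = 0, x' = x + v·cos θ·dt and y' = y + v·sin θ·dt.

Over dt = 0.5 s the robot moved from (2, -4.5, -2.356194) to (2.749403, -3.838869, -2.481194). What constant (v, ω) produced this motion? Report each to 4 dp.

v = -2.0000, ω = -0.2500

Δθ = -2.481194 − -2.356194 = -0.125000
ω = Δθ/dt = -0.125000/0.5 = -0.2500
R = Δx/(sin θ' − sin θ) = 8.0000
v = R·ω = 8.0000·-0.2500 = -2.0000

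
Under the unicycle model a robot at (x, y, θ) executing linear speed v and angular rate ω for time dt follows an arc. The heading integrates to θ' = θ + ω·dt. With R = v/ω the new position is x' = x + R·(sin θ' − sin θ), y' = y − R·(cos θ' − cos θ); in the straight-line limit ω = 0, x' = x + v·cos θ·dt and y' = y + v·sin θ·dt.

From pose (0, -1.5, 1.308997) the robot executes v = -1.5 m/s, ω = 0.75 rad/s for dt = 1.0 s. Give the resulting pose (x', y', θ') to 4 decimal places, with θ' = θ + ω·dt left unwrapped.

(0.1655, -2.9557, 2.0590)

θ' = 1.3090 + 0.75·1.0 = 2.0590
R = v/ω = -1.5/0.75 = -2.0000
x' = 0 + -2.0000·(sin 2.0590 − sin 1.3090) = 0.1655
y' = -1.5 − -2.0000·(cos 2.0590 − cos 1.3090) = -2.9557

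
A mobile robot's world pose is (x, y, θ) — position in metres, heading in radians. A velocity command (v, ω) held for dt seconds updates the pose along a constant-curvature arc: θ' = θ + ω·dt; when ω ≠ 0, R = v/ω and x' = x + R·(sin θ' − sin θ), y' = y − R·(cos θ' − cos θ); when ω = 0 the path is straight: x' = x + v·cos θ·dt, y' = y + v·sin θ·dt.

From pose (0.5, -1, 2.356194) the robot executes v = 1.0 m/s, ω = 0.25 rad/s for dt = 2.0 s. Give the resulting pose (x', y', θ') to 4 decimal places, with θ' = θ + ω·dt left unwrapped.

θ' = 2.3562 + 0.25·2.0 = 2.8562
R = v/ω = 1.0/0.25 = 4.0000
x' = 0.5 + 4.0000·(sin 2.8562 − sin 2.3562) = -1.2023
y' = -1 − 4.0000·(cos 2.8562 − cos 2.3562) = 0.0098

(-1.2023, 0.0098, 2.8562)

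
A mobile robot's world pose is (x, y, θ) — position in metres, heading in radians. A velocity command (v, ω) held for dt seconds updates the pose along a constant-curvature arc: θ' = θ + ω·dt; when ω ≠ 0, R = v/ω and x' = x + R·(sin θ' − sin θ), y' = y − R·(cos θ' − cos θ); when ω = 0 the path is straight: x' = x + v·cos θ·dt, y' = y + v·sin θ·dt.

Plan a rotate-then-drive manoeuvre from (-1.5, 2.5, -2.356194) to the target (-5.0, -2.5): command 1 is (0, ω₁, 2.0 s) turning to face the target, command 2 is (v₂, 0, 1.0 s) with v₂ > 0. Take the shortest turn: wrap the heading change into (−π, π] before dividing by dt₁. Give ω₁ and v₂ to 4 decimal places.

ω₁ = 0.0873, v₂ = 6.1033

heading to target = atan2(-2.5−2.5, -5−-1.5) = -2.1815
Δθ = wrap(-2.1815 − -2.3562) = 0.1747; ω₁ = Δθ/dt₁ = 0.0873
distance = √((-5−-1.5)² + (-2.5−2.5)²) = 6.1033; v₂ = distance/dt₂ = 6.1033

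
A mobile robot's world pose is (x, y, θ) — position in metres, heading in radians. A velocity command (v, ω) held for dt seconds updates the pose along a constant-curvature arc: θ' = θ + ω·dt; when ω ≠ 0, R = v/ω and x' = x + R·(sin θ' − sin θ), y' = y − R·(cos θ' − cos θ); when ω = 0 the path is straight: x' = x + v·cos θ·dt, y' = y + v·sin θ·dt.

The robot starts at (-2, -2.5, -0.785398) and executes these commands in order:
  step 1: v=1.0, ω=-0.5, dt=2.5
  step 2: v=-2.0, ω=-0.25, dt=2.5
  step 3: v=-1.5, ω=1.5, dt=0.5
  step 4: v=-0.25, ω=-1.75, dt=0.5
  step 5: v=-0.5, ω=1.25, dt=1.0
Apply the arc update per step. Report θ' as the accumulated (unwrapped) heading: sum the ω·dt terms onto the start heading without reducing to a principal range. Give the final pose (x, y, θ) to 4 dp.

step 1: θ'=-2.0354 (R=-2.0000) → pose (-1.6262, -4.8103, -2.0354)
step 2: θ'=-2.6604 (R=8.0000) → pose (1.8231, -1.3033, -2.6604)
step 3: θ'=-1.9104 (R=-1.0000) → pose (2.3031, -0.7500, -1.9104)
step 4: θ'=-2.7854 (R=0.1429) → pose (2.3880, -0.6637, -2.7854)
step 5: θ'=-1.5354 (R=-0.4000) → pose (2.6483, -0.2747, -1.5354)

(2.6483, -0.2747, -1.5354)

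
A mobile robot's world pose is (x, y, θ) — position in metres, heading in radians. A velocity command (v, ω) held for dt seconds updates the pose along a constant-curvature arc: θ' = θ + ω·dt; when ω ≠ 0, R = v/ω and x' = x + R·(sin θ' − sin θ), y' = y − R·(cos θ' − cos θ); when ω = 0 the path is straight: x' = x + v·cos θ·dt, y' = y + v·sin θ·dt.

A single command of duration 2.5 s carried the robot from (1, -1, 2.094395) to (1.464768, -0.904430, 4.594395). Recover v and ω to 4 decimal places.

Δθ = 4.594395 − 2.094395 = 2.500000
ω = Δθ/dt = 2.500000/2.5 = 1.0000
R = Δx/(sin θ' − sin θ) = -0.2500
v = R·ω = -0.2500·1.0000 = -0.2500

v = -0.2500, ω = 1.0000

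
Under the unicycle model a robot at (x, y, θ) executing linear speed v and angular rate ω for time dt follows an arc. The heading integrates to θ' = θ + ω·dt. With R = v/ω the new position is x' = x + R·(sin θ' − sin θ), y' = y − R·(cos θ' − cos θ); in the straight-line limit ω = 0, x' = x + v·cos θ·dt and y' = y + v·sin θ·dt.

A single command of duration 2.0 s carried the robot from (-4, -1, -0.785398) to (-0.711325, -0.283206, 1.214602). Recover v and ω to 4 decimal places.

Δθ = 1.214602 − -0.785398 = 2.000000
ω = Δθ/dt = 2.000000/2.0 = 1.0000
R = Δx/(sin θ' − sin θ) = 2.0000
v = R·ω = 2.0000·1.0000 = 2.0000

v = 2.0000, ω = 1.0000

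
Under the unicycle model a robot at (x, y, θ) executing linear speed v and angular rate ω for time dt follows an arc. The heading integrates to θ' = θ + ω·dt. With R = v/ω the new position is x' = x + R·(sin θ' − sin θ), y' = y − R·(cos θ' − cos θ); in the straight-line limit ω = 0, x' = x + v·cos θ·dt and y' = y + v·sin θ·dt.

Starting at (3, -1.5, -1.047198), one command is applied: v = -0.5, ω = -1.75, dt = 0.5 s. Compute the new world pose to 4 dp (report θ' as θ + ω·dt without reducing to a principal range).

(2.9792, -1.2588, -1.9222)

θ' = -1.0472 + -1.75·0.5 = -1.9222
R = v/ω = -0.5/-1.75 = 0.2857
x' = 3 + 0.2857·(sin -1.9222 − sin -1.0472) = 2.9792
y' = -1.5 − 0.2857·(cos -1.9222 − cos -1.0472) = -1.2588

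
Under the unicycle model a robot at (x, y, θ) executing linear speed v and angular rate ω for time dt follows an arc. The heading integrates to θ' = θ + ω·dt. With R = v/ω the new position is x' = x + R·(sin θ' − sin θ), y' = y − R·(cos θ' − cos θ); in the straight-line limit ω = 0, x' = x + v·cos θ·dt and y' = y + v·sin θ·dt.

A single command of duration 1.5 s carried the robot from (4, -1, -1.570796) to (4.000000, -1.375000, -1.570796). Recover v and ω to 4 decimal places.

Δθ = -1.570796 − -1.570796 = 0.000000
ω = Δθ/dt = 0.000000/1.5 = 0.0000
ω = 0 → v = (Δx·cos θ + Δy·sin θ)/dt = 0.2500

v = 0.2500, ω = 0.0000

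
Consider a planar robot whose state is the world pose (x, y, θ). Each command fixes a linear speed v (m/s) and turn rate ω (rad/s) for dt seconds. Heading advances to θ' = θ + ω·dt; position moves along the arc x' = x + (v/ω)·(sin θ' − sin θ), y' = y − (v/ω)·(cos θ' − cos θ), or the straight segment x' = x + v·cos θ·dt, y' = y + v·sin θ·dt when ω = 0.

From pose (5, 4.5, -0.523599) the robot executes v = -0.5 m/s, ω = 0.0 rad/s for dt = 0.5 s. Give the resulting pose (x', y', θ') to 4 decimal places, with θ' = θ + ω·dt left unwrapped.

θ' = -0.5236 + 0.0·0.5 = -0.5236
ω = 0 → straight: x' = 5 + -0.5·cos(-0.5236)·0.5 = 4.7835
y' = 4.5 + -0.5·sin(-0.5236)·0.5 = 4.6250

(4.7835, 4.6250, -0.5236)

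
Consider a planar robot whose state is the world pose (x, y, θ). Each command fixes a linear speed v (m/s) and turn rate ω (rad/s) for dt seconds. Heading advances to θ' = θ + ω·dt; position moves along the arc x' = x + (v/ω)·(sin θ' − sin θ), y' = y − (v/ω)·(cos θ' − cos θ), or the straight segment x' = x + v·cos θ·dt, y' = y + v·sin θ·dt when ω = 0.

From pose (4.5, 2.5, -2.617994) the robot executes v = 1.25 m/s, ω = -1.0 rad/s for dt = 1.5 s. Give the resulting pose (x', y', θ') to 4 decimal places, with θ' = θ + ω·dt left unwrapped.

(2.8394, 2.8825, -4.1180)

θ' = -2.6180 + -1.0·1.5 = -4.1180
R = v/ω = 1.25/-1.0 = -1.2500
x' = 4.5 + -1.2500·(sin -4.1180 − sin -2.6180) = 2.8394
y' = 2.5 − -1.2500·(cos -4.1180 − cos -2.6180) = 2.8825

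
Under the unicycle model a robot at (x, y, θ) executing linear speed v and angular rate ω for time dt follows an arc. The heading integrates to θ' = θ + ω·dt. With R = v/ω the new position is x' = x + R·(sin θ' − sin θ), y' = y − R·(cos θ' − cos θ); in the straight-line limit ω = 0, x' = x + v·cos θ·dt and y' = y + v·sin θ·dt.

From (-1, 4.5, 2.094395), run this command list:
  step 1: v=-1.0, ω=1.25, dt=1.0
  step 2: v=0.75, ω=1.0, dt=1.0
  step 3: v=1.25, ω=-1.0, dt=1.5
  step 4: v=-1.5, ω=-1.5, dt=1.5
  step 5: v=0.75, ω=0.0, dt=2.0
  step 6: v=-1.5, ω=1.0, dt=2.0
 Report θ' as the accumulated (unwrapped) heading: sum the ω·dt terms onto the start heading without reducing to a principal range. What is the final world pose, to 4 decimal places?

(-0.6577, -0.5623, 2.5944)

step 1: θ'=3.3444 (R=-0.8000) → pose (-0.1460, 4.1164, 3.3444)
step 2: θ'=4.3444 (R=0.7500) → pose (-0.6948, 3.6516, 4.3444)
step 3: θ'=2.8444 (R=-1.2500) → pose (-2.2271, 2.9061, 2.8444)
step 4: θ'=0.5944 (R=1.0000) → pose (-1.9600, 1.1214, 0.5944)
step 5: θ'=0.5944 (straight) → pose (-0.7172, 1.9614, 0.5944)
step 6: θ'=2.5944 (R=-1.5000) → pose (-0.6577, -0.5623, 2.5944)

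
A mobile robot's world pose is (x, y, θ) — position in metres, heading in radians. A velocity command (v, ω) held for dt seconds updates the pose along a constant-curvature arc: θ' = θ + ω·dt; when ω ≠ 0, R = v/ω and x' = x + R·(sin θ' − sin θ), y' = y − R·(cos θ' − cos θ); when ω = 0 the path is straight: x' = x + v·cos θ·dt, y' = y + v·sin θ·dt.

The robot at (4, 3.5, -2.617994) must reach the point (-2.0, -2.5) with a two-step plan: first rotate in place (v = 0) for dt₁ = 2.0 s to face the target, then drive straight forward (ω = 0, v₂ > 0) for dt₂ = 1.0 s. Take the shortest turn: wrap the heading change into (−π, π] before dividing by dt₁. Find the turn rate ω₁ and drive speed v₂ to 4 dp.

ω₁ = 0.1309, v₂ = 8.4853

heading to target = atan2(-2.5−3.5, -2−4) = -2.3562
Δθ = wrap(-2.3562 − -2.6180) = 0.2618; ω₁ = Δθ/dt₁ = 0.1309
distance = √((-2−4)² + (-2.5−3.5)²) = 8.4853; v₂ = distance/dt₂ = 8.4853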